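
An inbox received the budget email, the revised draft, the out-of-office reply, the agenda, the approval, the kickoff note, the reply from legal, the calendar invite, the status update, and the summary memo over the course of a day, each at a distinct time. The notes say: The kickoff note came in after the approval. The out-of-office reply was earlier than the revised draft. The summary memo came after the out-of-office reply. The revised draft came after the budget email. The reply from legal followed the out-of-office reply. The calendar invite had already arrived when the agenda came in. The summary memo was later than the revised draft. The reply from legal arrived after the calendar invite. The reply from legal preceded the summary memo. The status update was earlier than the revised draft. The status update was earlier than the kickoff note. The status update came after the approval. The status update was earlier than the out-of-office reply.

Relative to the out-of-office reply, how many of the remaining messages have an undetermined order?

Forced before the out-of-office reply: the approval and the status update; forced after the out-of-office reply: the reply from legal, the revised draft, and the summary memo.
That leaves the agenda, the budget email, the calendar invite, and the kickoff note with no forced order relative to the out-of-office reply — 4.

4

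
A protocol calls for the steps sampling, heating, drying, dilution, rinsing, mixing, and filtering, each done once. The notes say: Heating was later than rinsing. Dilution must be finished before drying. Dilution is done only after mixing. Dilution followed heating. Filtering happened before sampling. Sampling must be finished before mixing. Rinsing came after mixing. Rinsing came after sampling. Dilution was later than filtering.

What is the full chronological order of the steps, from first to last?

filtering, sampling, mixing, rinsing, heating, dilution, drying

The constraints fix every adjacent pair, so only one ordering works:
filtering → sampling → mixing → rinsing → heating → dilution → drying.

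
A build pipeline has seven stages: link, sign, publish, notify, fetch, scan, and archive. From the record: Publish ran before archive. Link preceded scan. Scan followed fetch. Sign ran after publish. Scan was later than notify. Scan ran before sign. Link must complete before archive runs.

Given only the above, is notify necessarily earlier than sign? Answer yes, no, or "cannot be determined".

Chain the constraints: notify → scan → sign. Each link is directly stated, so notify comes before sign.

yes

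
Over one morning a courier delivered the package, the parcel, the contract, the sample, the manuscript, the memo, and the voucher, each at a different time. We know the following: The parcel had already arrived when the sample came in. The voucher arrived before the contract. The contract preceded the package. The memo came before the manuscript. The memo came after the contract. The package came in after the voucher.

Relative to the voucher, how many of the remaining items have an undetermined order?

2

Forced after the voucher: the contract, the manuscript, the memo, and the package.
That leaves the parcel and the sample with no forced order relative to the voucher — 2.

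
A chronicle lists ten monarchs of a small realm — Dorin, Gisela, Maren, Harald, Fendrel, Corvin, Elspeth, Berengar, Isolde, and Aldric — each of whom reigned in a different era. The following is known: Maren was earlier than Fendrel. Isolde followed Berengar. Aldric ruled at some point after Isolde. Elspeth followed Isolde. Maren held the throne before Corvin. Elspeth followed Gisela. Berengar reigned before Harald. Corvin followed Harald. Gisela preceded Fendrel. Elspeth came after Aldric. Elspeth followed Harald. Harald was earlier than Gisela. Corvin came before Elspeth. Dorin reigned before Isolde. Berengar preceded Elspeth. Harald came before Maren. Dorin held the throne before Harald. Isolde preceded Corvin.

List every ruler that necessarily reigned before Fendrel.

Berengar, Dorin, Gisela, Harald, Maren

Directly stated before Fendrel: Gisela and Maren.
Berengar reaches Fendrel via Berengar → Harald → Maren → Fendrel.
Dorin reaches Fendrel via Dorin → Harald → Maren → Fendrel.
Harald reaches Fendrel via Harald → Maren → Fendrel.
No chain forces Elspeth (or any of the others) ahead of Fendrel.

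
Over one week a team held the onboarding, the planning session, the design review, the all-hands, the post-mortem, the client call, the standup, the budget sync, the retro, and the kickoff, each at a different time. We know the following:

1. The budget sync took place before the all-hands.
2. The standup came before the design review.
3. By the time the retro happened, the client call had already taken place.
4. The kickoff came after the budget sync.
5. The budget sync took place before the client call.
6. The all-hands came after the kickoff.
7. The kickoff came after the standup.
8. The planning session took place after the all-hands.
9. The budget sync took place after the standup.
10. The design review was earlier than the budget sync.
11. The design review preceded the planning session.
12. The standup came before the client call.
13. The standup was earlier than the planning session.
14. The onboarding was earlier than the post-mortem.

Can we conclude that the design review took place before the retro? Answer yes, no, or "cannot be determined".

yes

Chain the constraints: the design review → the budget sync → the client call → the retro. Each link is directly stated, so the design review comes before the retro.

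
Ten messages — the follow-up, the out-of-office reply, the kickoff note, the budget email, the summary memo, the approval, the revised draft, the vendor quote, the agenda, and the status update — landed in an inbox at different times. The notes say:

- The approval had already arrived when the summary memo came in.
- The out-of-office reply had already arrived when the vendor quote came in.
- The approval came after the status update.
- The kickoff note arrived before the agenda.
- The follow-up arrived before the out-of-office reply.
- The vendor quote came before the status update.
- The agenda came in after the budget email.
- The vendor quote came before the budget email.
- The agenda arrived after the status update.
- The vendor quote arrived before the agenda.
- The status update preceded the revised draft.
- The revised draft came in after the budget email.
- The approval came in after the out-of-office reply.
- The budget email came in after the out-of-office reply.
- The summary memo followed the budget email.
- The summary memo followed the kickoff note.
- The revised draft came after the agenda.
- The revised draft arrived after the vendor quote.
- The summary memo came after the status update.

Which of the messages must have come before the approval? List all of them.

Directly stated before the approval: the out-of-office reply and the status update.
The follow-up reaches the approval via the follow-up → the out-of-office reply → the approval.
The vendor quote reaches the approval via the vendor quote → the status update → the approval.
No chain forces the kickoff note (or any of the others) ahead of the approval.

the follow-up, the out-of-office reply, the status update, the vendor quote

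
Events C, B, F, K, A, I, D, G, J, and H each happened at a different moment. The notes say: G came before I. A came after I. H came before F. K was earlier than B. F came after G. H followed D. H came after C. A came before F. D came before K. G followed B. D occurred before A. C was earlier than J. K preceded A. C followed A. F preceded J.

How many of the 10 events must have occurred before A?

Directly stated before A: D, I, and K.
B reaches A via B → G → I → A.
G reaches A via G → I → A.
That's B, D, G, I, and K — 5 in all.

5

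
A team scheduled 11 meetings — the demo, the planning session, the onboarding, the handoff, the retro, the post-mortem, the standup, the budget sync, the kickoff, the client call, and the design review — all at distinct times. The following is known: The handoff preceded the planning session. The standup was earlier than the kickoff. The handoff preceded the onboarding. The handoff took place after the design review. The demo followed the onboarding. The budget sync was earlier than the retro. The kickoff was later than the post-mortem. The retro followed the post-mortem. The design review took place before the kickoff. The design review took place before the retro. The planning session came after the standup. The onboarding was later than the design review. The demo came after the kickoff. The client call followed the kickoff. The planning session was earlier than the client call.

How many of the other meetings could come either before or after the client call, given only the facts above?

4

Forced before the client call: the design review, the handoff, the kickoff, the planning session, the post-mortem, and the standup.
That leaves the budget sync, the demo, the onboarding, and the retro with no forced order relative to the client call — 4.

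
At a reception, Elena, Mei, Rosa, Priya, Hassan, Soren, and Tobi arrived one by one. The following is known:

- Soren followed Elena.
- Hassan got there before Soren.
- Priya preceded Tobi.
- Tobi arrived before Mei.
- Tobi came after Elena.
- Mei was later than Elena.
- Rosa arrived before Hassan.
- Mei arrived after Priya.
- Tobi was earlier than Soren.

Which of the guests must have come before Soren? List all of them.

Directly stated before Soren: Elena, Hassan, and Tobi.
Priya reaches Soren via Priya → Tobi → Soren.
Rosa reaches Soren via Rosa → Hassan → Soren.
No chain forces Mei ahead of Soren.

Elena, Hassan, Priya, Rosa, Tobi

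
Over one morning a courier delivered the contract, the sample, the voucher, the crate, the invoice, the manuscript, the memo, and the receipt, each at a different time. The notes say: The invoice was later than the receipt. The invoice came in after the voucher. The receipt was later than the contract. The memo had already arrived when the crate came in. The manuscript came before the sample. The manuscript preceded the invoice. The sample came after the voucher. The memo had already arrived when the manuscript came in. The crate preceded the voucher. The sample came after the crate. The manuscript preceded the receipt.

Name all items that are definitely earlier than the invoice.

Directly stated before the invoice: the manuscript, the receipt, and the voucher.
The contract reaches the invoice via the contract → the receipt → the invoice.
The crate reaches the invoice via the crate → the voucher → the invoice.
The memo reaches the invoice via the memo → the manuscript → the invoice.

the contract, the crate, the manuscript, the memo, the receipt, the voucher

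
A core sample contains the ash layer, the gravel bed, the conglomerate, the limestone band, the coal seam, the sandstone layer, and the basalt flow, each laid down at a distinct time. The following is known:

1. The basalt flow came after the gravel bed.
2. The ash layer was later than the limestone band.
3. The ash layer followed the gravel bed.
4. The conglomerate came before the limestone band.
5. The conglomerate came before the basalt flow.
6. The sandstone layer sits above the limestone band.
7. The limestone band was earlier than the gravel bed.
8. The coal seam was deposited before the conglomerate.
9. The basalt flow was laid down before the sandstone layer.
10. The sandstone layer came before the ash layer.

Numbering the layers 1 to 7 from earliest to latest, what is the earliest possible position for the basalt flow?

The coal seam, the conglomerate, the gravel bed, and the limestone band must all come before the basalt flow — 4 forced predecessors.
Nothing else is forced ahead of the basalt flow, so its earliest slot is position 4 + 1 = 5.

5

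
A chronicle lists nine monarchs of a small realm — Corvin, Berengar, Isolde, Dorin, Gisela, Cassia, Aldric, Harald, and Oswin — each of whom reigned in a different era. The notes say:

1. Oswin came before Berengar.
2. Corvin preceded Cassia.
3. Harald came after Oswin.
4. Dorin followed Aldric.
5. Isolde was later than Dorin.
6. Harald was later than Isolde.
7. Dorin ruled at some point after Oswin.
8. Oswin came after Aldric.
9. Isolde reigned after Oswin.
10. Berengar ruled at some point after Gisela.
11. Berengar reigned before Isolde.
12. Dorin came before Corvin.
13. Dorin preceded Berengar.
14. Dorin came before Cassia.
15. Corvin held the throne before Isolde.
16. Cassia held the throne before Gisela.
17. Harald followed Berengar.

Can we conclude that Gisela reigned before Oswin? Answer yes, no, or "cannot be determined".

Tracing the constraints gives Oswin → Dorin → Cassia → Gisela, so Oswin must come before Gisela.
That means Gisela cannot be before Oswin.

no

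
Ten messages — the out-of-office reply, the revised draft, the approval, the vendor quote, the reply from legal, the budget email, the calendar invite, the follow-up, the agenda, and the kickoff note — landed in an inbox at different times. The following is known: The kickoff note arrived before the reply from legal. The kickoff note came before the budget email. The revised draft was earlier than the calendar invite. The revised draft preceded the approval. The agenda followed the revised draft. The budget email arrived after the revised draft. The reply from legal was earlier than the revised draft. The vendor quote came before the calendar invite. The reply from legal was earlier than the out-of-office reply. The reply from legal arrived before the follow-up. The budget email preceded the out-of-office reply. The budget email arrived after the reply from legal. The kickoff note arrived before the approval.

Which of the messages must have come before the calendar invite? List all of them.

Directly stated before the calendar invite: the revised draft and the vendor quote.
The kickoff note reaches the calendar invite via the kickoff note → the reply from legal → the revised draft → the calendar invite.
The reply from legal reaches the calendar invite via the reply from legal → the revised draft → the calendar invite.
No chain forces the budget email (or any of the others) ahead of the calendar invite.

the kickoff note, the reply from legal, the revised draft, the vendor quote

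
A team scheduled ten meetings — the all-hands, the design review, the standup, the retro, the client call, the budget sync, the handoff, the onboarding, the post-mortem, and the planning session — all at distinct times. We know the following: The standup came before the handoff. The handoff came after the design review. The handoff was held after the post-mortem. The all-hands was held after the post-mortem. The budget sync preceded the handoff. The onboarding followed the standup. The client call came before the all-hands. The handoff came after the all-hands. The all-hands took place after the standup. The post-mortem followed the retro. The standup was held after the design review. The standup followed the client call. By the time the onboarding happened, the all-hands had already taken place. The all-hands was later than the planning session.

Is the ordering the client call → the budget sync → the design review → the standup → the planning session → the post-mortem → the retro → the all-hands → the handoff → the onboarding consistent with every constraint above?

The constraints require the retro before the post-mortem, but in the proposed sequence the post-mortem appears ahead of the retro. That one violation is enough.

no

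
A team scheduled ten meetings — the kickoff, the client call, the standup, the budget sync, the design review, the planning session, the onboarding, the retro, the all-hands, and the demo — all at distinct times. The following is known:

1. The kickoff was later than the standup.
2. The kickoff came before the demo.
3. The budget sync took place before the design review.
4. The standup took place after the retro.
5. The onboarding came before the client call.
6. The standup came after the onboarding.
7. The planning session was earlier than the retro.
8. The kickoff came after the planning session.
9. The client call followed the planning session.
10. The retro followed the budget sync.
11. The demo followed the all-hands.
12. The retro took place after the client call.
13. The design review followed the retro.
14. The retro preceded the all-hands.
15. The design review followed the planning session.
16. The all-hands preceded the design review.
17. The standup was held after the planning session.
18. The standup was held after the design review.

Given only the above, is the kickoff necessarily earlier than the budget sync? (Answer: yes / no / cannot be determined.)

no

Tracing the constraints gives the budget sync → the retro → the standup → the kickoff, so the budget sync must come before the kickoff.
That means the kickoff cannot be before the budget sync.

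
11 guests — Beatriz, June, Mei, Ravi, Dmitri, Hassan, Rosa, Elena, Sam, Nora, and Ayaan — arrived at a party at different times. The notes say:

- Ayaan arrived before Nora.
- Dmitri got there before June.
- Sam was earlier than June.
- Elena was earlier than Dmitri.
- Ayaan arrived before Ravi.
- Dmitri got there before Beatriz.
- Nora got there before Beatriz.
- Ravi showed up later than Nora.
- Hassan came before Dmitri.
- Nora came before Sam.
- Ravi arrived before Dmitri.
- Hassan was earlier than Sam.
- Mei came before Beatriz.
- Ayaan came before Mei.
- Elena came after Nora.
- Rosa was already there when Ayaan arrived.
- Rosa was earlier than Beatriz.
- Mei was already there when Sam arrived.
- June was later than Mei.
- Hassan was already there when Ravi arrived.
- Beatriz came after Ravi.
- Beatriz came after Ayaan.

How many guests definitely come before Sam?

5

Directly stated before Sam: Hassan, Mei, and Nora.
Ayaan reaches Sam via Ayaan → Mei → Sam.
Rosa reaches Sam via Rosa → Ayaan → Mei → Sam.
No chain forces Beatriz (or any of the others) ahead of Sam.
That's Ayaan, Hassan, Mei, Nora, and Rosa — 5 in all.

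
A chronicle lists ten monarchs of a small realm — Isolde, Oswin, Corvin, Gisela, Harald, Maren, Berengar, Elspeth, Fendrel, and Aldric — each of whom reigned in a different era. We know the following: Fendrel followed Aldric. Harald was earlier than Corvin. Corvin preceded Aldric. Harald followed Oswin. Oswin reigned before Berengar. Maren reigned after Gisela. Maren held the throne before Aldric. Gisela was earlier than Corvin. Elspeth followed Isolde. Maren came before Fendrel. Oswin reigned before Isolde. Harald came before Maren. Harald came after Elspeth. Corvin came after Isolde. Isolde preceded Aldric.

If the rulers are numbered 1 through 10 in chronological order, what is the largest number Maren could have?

8

Maren must come before Aldric and Fendrel — 2 rulers forced after them.
Everything else can be placed before Maren in some valid order, so Maren can sit as late as position 10 − 2 = 8.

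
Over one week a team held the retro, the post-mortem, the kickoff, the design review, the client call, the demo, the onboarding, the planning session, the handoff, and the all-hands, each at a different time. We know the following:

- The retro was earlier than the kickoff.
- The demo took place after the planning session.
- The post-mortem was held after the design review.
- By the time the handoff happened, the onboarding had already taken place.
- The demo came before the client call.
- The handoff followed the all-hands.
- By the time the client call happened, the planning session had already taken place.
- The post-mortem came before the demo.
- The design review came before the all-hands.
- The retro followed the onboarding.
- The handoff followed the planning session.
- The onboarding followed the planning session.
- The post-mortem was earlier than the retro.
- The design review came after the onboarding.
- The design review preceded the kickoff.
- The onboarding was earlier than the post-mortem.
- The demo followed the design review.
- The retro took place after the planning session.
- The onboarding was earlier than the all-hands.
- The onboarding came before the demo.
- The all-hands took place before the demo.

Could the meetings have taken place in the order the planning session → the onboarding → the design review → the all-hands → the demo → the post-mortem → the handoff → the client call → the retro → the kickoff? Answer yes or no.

The constraints require the post-mortem before the demo, but in the proposed sequence the demo appears ahead of the post-mortem. That one violation is enough.

no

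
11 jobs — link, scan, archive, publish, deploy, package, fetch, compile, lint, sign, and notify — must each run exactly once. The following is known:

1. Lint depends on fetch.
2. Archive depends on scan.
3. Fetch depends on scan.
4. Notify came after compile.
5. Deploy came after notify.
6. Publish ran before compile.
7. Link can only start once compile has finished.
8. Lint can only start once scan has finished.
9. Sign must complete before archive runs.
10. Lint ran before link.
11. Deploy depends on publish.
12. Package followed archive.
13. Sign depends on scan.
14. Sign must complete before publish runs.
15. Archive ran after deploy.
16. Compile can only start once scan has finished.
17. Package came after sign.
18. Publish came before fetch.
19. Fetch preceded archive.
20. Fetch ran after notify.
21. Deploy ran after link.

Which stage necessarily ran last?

package

Every other stage has a chain of constraints placing it before package, so package is last.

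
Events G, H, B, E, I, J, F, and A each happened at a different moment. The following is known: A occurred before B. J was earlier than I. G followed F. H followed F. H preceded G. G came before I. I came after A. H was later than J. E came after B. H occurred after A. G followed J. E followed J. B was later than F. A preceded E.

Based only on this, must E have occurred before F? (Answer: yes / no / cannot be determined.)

Tracing the constraints gives F → B → E, so F must come before E.
That means E cannot be before F.

no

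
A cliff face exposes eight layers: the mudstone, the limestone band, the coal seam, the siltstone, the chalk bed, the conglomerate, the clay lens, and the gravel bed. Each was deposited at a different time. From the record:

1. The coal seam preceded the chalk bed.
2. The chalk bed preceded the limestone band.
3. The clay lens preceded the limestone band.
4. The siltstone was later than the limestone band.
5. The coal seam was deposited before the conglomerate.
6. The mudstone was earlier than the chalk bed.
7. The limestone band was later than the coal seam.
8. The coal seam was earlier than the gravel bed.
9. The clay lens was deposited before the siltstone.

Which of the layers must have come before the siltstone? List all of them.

the chalk bed, the clay lens, the coal seam, the limestone band, the mudstone

Directly stated before the siltstone: the clay lens and the limestone band.
The chalk bed reaches the siltstone via the chalk bed → the limestone band → the siltstone.
The coal seam reaches the siltstone via the coal seam → the limestone band → the siltstone.
The mudstone reaches the siltstone via the mudstone → the chalk bed → the limestone band → the siltstone.
No chain forces the gravel bed (or any of the others) ahead of the siltstone.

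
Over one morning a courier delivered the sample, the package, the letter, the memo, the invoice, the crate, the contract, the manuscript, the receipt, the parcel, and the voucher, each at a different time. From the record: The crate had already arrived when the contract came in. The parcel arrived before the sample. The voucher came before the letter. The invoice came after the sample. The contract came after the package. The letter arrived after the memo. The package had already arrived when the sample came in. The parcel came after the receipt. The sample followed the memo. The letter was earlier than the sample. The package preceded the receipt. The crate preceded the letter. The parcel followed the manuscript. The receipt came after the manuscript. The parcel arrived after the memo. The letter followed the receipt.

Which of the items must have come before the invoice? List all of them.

Directly stated before the invoice: the sample.
The crate reaches the invoice via the crate → the letter → the sample → the invoice.
The letter reaches the invoice via the letter → the sample → the invoice.
The manuscript reaches the invoice via the manuscript → the parcel → the sample → the invoice.
Likewise the memo, the package, the parcel, the receipt, and the voucher each reach the invoice by chaining the stated constraints.
No chain forces the contract ahead of the invoice.

the crate, the letter, the manuscript, the memo, the package, the parcel, the receipt, the sample, the voucher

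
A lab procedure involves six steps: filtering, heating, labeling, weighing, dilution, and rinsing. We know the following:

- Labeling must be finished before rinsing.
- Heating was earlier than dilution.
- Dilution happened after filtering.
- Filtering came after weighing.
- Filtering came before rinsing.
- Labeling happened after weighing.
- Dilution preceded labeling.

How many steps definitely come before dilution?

Directly stated before dilution: filtering and heating.
Weighing reaches dilution via weighing → filtering → dilution.
No chain forces labeling (or any of the others) ahead of dilution.
That's filtering, heating, and weighing — 3 in all.

3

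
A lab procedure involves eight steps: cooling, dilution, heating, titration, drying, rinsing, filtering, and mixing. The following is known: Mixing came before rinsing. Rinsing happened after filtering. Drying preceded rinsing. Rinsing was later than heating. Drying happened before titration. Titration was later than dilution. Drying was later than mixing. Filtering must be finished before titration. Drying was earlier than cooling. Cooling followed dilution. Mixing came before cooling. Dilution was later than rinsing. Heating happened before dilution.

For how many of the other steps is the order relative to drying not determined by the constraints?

Forced before drying: mixing; forced after drying: cooling, dilution, rinsing, and titration.
That leaves filtering and heating with no forced order relative to drying — 2.

2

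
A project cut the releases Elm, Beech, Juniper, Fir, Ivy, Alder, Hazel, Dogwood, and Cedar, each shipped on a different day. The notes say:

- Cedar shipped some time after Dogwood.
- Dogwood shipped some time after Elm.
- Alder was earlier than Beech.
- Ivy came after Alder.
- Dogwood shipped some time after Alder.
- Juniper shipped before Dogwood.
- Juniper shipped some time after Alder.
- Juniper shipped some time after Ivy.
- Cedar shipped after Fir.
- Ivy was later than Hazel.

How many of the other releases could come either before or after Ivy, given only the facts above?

3

Forced before Ivy: Alder and Hazel; forced after Ivy: Cedar, Dogwood, and Juniper.
That leaves Beech, Elm, and Fir with no forced order relative to Ivy — 3.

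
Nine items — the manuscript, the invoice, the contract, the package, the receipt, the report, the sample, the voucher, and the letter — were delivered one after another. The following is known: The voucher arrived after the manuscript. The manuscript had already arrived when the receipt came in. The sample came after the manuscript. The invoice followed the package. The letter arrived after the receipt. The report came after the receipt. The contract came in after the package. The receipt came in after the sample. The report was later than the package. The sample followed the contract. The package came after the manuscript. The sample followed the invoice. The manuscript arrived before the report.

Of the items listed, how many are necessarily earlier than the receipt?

5

Directly stated before the receipt: the manuscript and the sample.
The contract reaches the receipt via the contract → the sample → the receipt.
The invoice reaches the receipt via the invoice → the sample → the receipt.
The package reaches the receipt via the package → the invoice → the sample → the receipt.
That's the contract, the invoice, the manuscript, the package, and the sample — 5 in all.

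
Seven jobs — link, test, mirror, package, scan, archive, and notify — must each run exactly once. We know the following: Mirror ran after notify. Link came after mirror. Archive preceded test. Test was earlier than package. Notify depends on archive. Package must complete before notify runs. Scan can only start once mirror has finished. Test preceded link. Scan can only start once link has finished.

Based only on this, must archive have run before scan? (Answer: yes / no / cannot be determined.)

yes

Chain the constraints: archive → notify → mirror → scan. Each link is directly stated, so archive comes before scan.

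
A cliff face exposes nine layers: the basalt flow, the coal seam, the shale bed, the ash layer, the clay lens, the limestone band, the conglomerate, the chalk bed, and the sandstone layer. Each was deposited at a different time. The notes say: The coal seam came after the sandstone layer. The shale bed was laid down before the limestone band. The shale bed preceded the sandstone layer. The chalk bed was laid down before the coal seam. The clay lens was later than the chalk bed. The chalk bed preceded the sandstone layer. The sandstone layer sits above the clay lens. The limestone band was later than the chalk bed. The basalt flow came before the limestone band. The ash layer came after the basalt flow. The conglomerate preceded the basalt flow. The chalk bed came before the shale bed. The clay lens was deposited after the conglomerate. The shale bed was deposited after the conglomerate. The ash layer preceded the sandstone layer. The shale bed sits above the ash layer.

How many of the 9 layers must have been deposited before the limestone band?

5

Directly stated before the limestone band: the basalt flow, the chalk bed, and the shale bed.
The ash layer reaches the limestone band via the ash layer → the shale bed → the limestone band.
The conglomerate reaches the limestone band via the conglomerate → the shale bed → the limestone band.
No chain forces the coal seam (or any of the others) ahead of the limestone band.
That's the ash layer, the basalt flow, the chalk bed, the conglomerate, and the shale bed — 5 in all.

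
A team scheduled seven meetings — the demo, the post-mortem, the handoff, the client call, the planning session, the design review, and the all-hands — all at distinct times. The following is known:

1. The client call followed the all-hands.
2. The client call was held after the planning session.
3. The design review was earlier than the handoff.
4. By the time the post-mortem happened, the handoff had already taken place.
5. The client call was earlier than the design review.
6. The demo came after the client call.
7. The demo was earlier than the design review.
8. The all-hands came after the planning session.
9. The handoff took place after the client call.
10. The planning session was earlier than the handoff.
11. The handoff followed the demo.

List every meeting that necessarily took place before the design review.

Directly stated before the design review: the client call and the demo.
The all-hands reaches the design review via the all-hands → the client call → the design review.
The planning session reaches the design review via the planning session → the client call → the design review.
No chain forces the post-mortem (or any of the others) ahead of the design review.

the all-hands, the client call, the demo, the planning session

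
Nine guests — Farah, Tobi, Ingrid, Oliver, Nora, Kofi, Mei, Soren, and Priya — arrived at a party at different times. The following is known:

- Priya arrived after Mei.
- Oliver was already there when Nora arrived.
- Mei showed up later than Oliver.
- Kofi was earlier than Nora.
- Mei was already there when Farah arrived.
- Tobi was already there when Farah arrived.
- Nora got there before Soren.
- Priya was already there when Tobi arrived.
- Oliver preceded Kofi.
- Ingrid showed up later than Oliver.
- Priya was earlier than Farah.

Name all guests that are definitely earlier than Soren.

Directly stated before Soren: Nora.
Kofi reaches Soren via Kofi → Nora → Soren.
Oliver reaches Soren via Oliver → Nora → Soren.
No chain forces Mei (or any of the others) ahead of Soren.

Kofi, Nora, Oliver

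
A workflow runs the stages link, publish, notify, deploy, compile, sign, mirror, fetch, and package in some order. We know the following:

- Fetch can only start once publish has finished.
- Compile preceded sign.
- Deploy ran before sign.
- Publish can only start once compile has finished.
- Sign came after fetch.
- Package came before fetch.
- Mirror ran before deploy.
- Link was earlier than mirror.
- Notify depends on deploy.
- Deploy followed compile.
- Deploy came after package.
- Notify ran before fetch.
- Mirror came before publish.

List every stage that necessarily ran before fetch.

compile, deploy, link, mirror, notify, package, publish

Directly stated before fetch: notify, package, and publish.
Compile reaches fetch via compile → publish → fetch.
Deploy reaches fetch via deploy → notify → fetch.
Link reaches fetch via link → mirror → publish → fetch.
Likewise mirror reaches fetch by chaining the stated constraints.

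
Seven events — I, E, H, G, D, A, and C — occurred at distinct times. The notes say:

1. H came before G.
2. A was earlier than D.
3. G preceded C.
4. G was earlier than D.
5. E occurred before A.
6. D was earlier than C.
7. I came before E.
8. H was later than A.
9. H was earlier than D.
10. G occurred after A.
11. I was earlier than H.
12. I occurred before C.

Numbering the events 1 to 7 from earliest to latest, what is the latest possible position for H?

4

H must come before C, D, and G — 3 events forced after it.
Everything else can be placed before H in some valid order, so H can sit as late as position 7 − 3 = 4.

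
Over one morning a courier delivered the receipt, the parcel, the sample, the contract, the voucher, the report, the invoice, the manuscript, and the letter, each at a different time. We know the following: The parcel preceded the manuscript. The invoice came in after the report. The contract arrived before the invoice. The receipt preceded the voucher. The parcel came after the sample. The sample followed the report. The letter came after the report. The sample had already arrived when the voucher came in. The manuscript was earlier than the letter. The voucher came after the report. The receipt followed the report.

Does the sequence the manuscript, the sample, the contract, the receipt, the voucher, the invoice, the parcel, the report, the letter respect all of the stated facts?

no

The constraints require the report before the invoice, but in the proposed sequence the invoice appears ahead of the report. That one violation is enough.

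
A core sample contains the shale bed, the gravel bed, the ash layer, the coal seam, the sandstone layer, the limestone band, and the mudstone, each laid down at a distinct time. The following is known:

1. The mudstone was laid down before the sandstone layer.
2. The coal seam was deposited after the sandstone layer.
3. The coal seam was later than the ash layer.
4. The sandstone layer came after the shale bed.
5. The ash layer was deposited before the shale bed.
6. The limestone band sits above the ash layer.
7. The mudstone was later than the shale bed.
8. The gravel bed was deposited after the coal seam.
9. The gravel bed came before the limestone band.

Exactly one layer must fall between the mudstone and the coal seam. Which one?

Tracing the constraints gives the mudstone → the sandstone layer → the coal seam, so the sandstone layer sits after the mudstone and before the coal seam.
No other layer is forced both after the mudstone and before the coal seam.

the sandstone layer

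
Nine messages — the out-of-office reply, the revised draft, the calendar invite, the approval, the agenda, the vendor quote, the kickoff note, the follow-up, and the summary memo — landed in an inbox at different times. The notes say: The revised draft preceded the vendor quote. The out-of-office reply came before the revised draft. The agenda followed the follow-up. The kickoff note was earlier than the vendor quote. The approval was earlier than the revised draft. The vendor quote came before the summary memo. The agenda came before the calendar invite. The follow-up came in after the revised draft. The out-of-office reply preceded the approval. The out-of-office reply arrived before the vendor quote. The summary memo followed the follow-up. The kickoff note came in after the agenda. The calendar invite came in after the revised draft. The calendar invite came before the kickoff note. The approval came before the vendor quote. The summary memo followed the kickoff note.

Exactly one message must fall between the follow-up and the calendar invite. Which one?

Tracing the constraints gives the follow-up → the agenda → the calendar invite, so the agenda sits after the follow-up and before the calendar invite.
No other message is forced both after the follow-up and before the calendar invite.

the agenda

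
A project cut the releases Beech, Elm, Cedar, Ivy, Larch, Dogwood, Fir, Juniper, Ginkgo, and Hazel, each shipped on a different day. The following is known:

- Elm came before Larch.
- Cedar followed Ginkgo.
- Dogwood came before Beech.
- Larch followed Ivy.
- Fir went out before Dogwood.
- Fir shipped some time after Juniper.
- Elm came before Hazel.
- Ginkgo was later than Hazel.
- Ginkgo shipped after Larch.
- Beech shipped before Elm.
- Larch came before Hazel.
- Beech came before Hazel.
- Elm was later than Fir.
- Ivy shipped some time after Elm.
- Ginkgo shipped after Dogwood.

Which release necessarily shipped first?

Juniper has a chain of constraints placing it before every other release, so Juniper must be first.

Juniper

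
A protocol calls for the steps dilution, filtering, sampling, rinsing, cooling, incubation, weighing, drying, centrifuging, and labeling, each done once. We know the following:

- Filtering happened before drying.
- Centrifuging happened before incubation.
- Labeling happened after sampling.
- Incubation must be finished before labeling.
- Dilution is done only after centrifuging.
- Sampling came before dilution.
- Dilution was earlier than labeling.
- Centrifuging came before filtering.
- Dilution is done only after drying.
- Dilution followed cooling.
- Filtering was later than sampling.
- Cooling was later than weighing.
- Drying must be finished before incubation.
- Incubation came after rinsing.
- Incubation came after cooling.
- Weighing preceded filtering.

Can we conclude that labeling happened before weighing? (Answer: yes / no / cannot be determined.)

no

Tracing the constraints gives weighing → cooling → incubation → labeling, so weighing must come before labeling.
That means labeling cannot be before weighing.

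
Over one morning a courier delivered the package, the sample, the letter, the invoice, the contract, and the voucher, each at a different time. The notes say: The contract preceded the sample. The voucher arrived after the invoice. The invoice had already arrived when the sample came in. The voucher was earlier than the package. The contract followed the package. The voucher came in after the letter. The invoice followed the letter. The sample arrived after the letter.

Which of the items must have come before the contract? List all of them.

the invoice, the letter, the package, the voucher

Directly stated before the contract: the package.
The invoice reaches the contract via the invoice → the voucher → the package → the contract.
The letter reaches the contract via the letter → the voucher → the package → the contract.
The voucher reaches the contract via the voucher → the package → the contract.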